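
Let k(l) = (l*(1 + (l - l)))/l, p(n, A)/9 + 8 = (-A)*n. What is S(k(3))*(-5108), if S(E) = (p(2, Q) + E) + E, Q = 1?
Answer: 449504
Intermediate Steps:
p(n, A) = -72 - 9*A*n (p(n, A) = -72 + 9*((-A)*n) = -72 + 9*(-A*n) = -72 - 9*A*n)
k(l) = 1 (k(l) = (l*(1 + 0))/l = (l*1)/l = l/l = 1)
S(E) = -90 + 2*E (S(E) = ((-72 - 9*1*2) + E) + E = ((-72 - 18) + E) + E = (-90 + E) + E = -90 + 2*E)
S(k(3))*(-5108) = (-90 + 2*1)*(-5108) = (-90 + 2)*(-5108) = -88*(-5108) = 449504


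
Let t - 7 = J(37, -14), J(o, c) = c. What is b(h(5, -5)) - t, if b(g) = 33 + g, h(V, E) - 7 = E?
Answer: 42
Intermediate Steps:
h(V, E) = 7 + E
t = -7 (t = 7 - 14 = -7)
b(h(5, -5)) - t = (33 + (7 - 5)) - 1*(-7) = (33 + 2) + 7 = 35 + 7 = 42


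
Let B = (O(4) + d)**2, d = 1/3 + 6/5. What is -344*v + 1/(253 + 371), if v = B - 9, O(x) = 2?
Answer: -56096693/46800 ≈ -1198.6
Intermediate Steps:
d = 23/15 (d = 1*(1/3) + 6*(1/5) = 1/3 + 6/5 = 23/15 ≈ 1.5333)
B = 2809/225 (B = (2 + 23/15)**2 = (53/15)**2 = 2809/225 ≈ 12.484)
v = 784/225 (v = 2809/225 - 9 = 784/225 ≈ 3.4844)
-344*v + 1/(253 + 371) = -344*784/225 + 1/(253 + 371) = -269696/225 + 1/624 = -56096693/46800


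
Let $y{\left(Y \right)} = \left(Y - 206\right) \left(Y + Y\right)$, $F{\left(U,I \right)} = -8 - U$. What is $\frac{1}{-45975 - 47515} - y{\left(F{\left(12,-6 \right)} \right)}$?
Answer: $- \frac{845149601}{93490} \approx -9040.0$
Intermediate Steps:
$y{\left(Y \right)} = 2 Y \left(-206 + Y\right)$ ($y{\left(Y \right)} = \left(-206 + Y\right) 2 Y = 2 Y \left(-206 + Y\right)$)
$\frac{1}{-45975 - 47515} - y{\left(F{\left(12,-6 \right)} \right)} = \frac{1}{-45975 - 47515} - 2 \left(-8 - 12\right) \left(-206 - 20\right) = \frac{1}{-93490} - 2 \left(-8 - 12\right) \left(-206 - 20\right) = - \frac{1}{93490} - 2 \left(-20\right) \left(-206 - 20\right) = - \frac{1}{93490} - 2 \left(-20\right) \left(-226\right) = - \frac{1}{93490} - 9040 = - \frac{845149601}{93490}$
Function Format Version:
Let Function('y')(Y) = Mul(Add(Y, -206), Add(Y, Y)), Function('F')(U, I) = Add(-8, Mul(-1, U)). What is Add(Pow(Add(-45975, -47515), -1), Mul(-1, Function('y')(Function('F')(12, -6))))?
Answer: Rational(-845149601, 93490) ≈ -9040.0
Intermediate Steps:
Function('y')(Y) = Mul(2, Y, Add(-206, Y)) (Function('y')(Y) = Mul(Add(-206, Y), Mul(2, Y)) = Mul(2, Y, Add(-206, Y)))
Add(Pow(Add(-45975, -47515), -1), Mul(-1, Function('y')(Function('F')(12, -6)))) = Add(Pow(Add(-45975, -47515), -1), Mul(-1, Mul(2, Add(-8, Mul(-1, 12)), Add(-206, Add(-8, Mul(-1, 12)))))) = Add(Pow(-93490, -1), Mul(-1, Mul(2, Add(-8, -12), Add(-206, Add(-8, -12))))) = Add(Rational(-1, 93490), Mul(-1, Mul(2, -20, Add(-206, -20)))) = Add(Rational(-1, 93490), Mul(-1, Mul(2, -20, -226))) = Add(Rational(-1, 93490), Mul(-1, 9040)) = Add(Rational(-1, 93490), -9040) = Rational(-845149601, 93490)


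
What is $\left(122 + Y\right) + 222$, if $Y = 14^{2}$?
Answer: $540$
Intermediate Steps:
$Y = 196$
$\left(122 + Y\right) + 222 = \left(122 + 196\right) + 222 = 318 + 222 = 540$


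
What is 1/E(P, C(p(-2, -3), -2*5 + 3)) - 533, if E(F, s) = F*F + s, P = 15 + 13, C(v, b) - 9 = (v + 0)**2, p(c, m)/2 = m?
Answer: -441856/829 ≈ -533.00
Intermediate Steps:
p(c, m) = 2*m
C(v, b) = 9 + v**2 (C(v, b) = 9 + (v + 0)**2 = 9 + v**2)
P = 28
E(F, s) = s + F**2 (E(F, s) = F**2 + s = s + F**2)
1/E(P, C(p(-2, -3), -2*5 + 3)) - 533 = 1/((9 + (2*(-3))**2) + 28**2) - 533 = 1/((9 + (-6)**2) + 784) - 533 = 1/((9 + 36) + 784) - 533 = 1/(45 + 784) - 533 = 1/829 - 533 = -441856/829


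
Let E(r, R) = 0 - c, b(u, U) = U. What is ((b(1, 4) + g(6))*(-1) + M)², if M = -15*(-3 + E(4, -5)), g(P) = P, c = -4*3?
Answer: 21025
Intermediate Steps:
c = -12
E(r, R) = 12 (E(r, R) = 0 - 1*(-12) = 0 + 12 = 12)
M = -135 (M = -15*(-3 + 12) = -15*9 = -135)
((b(1, 4) + g(6))*(-1) + M)² = ((4 + 6)*(-1) - 135)² = (10*(-1) - 135)² = (-10 - 135)² = (-145)² = 21025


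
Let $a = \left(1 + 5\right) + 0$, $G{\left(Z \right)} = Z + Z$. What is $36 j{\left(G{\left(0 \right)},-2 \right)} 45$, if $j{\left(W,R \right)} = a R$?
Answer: $-19440$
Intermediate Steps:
$G{\left(Z \right)} = 2 Z$
$a = 6$ ($a = 6 + 0 = 6$)
$j{\left(W,R \right)} = 6 R$
$36 j{\left(G{\left(0 \right)},-2 \right)} 45 = 36 \cdot 6 \left(-2\right) 45 = 36 \left(-12\right) 45 = \left(-432\right) 45 = -19440$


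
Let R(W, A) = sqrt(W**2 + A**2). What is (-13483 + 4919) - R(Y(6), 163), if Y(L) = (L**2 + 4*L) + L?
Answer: -8564 - 5*sqrt(1237) ≈ -8739.9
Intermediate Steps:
Y(L) = L**2 + 5*L
R(W, A) = sqrt(A**2 + W**2)
(-13483 + 4919) - R(Y(6), 163) = (-13483 + 4919) - sqrt(163**2 + (6*(5 + 6))**2) = -8564 - sqrt(26569 + (6*11)**2) = -8564 - sqrt(26569 + 66**2) = -8564 - sqrt(26569 + 4356) = -8564 - sqrt(30925) = -8564 - 5*sqrt(1237)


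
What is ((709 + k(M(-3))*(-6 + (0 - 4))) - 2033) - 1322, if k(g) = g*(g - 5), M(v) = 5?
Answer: -2646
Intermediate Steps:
k(g) = g*(-5 + g)
((709 + k(M(-3))*(-6 + (0 - 4))) - 2033) - 1322 = ((709 + (5*(-5 + 5))*(-6 + (0 - 4))) - 2033) - 1322 = ((709 + (5*0)*(-6 - 4)) - 2033) - 1322 = ((709 + 0*(-10)) - 2033) - 1322 = ((709 + 0) - 2033) - 1322 = (709 - 2033) - 1322 = -1324 - 1322 = -2646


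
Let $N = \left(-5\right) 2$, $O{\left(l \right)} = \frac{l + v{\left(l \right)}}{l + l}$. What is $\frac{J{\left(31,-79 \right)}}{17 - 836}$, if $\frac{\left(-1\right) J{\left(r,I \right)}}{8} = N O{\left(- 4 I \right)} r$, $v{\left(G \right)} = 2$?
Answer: $- \frac{32860}{21567} \approx -1.5236$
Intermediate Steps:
$O{\left(l \right)} = \frac{2 + l}{2 l}$ ($O{\left(l \right)} = \frac{l + 2}{l + l} = \frac{2 + l}{2 l}$)
$N = -10$
$J{\left(r,I \right)} = - \frac{10 r \left(2 - 4 I\right)}{I}$ ($J{\left(r,I \right)} = - 8 - 10 \frac{2 - 4 I}{2 \left(- 4 I\right)} r = - 8 - 10 \frac{- \frac{1}{4 I} \left(2 - 4 I\right)}{2} r = - 8 - 10 \left(- \frac{2 - 4 I}{8 I}\right) r = - 8 \frac{5 \left(2 - 4 I\right)}{4 I} r = - 8 \frac{5 r \left(2 - 4 I\right)}{4 I} = - \frac{10 r \left(2 - 4 I\right)}{I}$)
$\frac{J{\left(31,-79 \right)}}{17 - 836} = \frac{40 \cdot 31 - \frac{620}{-79}}{17 - 836} = \frac{1240 - 620 \left(- \frac{1}{79}\right)}{17 - 836} = \frac{1240 + \frac{620}{79}}{-819} = \frac{98580}{79} \left(- \frac{1}{819}\right) = - \frac{32860}{21567}$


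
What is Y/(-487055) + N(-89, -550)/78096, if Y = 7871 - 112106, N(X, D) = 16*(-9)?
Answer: 33625836/158487697 ≈ 0.21217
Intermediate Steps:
N(X, D) = -144
Y = -104235
Y/(-487055) + N(-89, -550)/78096 = -104235/(-487055) - 144/78096 = -104235*(-1/487055) - 144*1/78096 = 20847/97411 - 3/1627 = 33625836/158487697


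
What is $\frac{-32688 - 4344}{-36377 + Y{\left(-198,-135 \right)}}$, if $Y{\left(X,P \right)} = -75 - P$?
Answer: $\frac{37032}{36317} \approx 1.0197$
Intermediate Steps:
$\frac{-32688 - 4344}{-36377 + Y{\left(-198,-135 \right)}} = \frac{-32688 - 4344}{-36377 - -60} = - \frac{37032}{-36377 + \left(-75 + 135\right)} = - \frac{37032}{-36377 + 60} = - \frac{37032}{-36317} = \left(-37032\right) \left(- \frac{1}{36317}\right) = \frac{37032}{36317}$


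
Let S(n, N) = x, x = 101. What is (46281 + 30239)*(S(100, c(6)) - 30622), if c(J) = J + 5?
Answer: -2335466920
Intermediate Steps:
c(J) = 5 + J
S(n, N) = 101
(46281 + 30239)*(S(100, c(6)) - 30622) = (46281 + 30239)*(101 - 30622) = 76520*(-30521) = -2335466920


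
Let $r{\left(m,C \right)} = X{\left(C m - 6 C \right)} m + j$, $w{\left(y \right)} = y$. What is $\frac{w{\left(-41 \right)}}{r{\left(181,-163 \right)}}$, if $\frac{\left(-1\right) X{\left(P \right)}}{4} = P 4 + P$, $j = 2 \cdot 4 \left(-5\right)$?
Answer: $- \frac{41}{103260460} \approx -3.9705 \cdot 10^{-7}$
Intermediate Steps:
$j = -40$ ($j = 8 \left(-5\right) = -40$)
$X{\left(P \right)} = - 20 P$ ($X{\left(P \right)} = - 4 \left(P 4 + P\right) = - 4 \left(4 P + P\right) = - 4 \cdot 5 P = - 20 P$)
$r{\left(m,C \right)} = -40 + m \left(120 C - 20 C m\right)$ ($r{\left(m,C \right)} = - 20 \left(C m - 6 C\right) m - 40 = - 20 \left(- 6 C + C m\right) m - 40 = \left(120 C - 20 C m\right) m - 40 = m \left(120 C - 20 C m\right) - 40 = -40 + m \left(120 C - 20 C m\right)$)
$\frac{w{\left(-41 \right)}}{r{\left(181,-163 \right)}} = - \frac{41}{-40 - \left(-3260\right) 181 \left(-6 + 181\right)} = - \frac{41}{-40 - \left(-3260\right) 181 \cdot 175} = - \frac{41}{-40 + 103260500} = - \frac{41}{103260460}$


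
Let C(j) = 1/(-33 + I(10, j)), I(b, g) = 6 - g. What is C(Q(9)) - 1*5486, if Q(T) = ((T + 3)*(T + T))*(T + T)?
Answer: -21477691/3915 ≈ -5486.0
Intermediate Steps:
Q(T) = 4*T²*(3 + T) (Q(T) = ((3 + T)*(2*T))*(2*T) = (2*T*(3 + T))*(2*T) = 4*T²*(3 + T))
C(j) = 1/(-27 - j) (C(j) = 1/(-33 + (6 - j)) = 1/(-27 - j))
C(Q(9)) - 1*5486 = -1/(27 + 4*9²*(3 + 9)) - 1*5486 = -1/(27 + 4*81*12) - 5486 = -1/(27 + 3888) - 5486 = -1/3915 - 5486 = -21477691/3915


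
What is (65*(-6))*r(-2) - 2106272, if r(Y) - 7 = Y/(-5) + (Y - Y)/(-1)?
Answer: -2109158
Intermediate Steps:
r(Y) = 7 - Y/5 (r(Y) = 7 + (Y/(-5) + (Y - Y)/(-1)) = 7 + (Y*(-⅕) + 0*(-1)) = 7 + (-Y/5 + 0) = 7 - Y/5)
(65*(-6))*r(-2) - 2106272 = (65*(-6))*(7 - ⅕*(-2)) - 2106272 = -390*(7 + ⅖) - 2106272 = -390*37/5 - 2106272 = -2886 - 2106272 = -2109158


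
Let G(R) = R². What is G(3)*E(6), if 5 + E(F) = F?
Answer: 9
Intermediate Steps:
E(F) = -5 + F
G(3)*E(6) = 3²*(-5 + 6) = 9*1 = 9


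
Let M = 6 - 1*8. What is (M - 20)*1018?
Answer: -22396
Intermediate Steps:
M = -2 (M = 6 - 8 = -2)
(M - 20)*1018 = (-2 - 20)*1018 = -22*1018 = -22396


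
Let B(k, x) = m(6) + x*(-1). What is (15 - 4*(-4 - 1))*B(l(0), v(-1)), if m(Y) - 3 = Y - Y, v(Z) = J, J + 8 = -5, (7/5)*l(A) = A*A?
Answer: 560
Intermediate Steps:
l(A) = 5*A**2/7 (l(A) = 5*(A*A)/7 = 5*A**2/7)
J = -13 (J = -8 - 5 = -13)
v(Z) = -13
m(Y) = 3 (m(Y) = 3 + (Y - Y) = 3 + 0 = 3)
B(k, x) = 3 - x (B(k, x) = 3 + x*(-1) = 3 - x)
(15 - 4*(-4 - 1))*B(l(0), v(-1)) = (15 - 4*(-4 - 1))*(3 - 1*(-13)) = (15 - 4*(-5))*(3 + 13) = (15 + 20)*16 = 35*16 = 560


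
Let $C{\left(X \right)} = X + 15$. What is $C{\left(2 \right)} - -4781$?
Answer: $4798$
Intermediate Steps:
$C{\left(X \right)} = 15 + X$
$C{\left(2 \right)} - -4781 = \left(15 + 2\right) - -4781 = 17 + 4781 = 4798$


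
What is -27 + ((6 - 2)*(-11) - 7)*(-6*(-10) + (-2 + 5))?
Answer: -3240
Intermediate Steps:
-27 + ((6 - 2)*(-11) - 7)*(-6*(-10) + (-2 + 5)) = -27 + (4*(-11) - 7)*(60 + 3) = -27 + (-44 - 7)*63 = -27 - 51*63 = -27 - 3213 = -3240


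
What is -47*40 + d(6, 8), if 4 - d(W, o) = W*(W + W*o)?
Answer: -2200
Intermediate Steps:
d(W, o) = 4 - W*(W + W*o)
-47*40 + d(6, 8) = -47*40 + (4 - 1*6**2 - 1*8*6**2) = -1880 + (4 - 1*36 - 1*8*36) = -1880 + (4 - 36 - 288) = -1880 - 320 = -2200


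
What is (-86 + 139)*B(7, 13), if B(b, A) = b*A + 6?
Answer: 5141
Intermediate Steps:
B(b, A) = 6 + A*b (B(b, A) = A*b + 6 = 6 + A*b)
(-86 + 139)*B(7, 13) = (-86 + 139)*(6 + 13*7) = 53*(6 + 91) = 53*97 = 5141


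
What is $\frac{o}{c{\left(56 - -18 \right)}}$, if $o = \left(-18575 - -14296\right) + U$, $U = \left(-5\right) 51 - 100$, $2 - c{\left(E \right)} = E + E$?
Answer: $\frac{2317}{73} \approx 31.74$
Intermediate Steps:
$c{\left(E \right)} = 2 - 2 E$ ($c{\left(E \right)} = 2 - \left(E + E\right) = 2 - 2 E$)
$U = -355$ ($U = -255 - 100 = -355$)
$o = -4634$ ($o = \left(-18575 - -14296\right) - 355 = \left(-18575 + 14296\right) - 355 = -4279 - 355 = -4634$)
$\frac{o}{c{\left(56 - -18 \right)}} = - \frac{4634}{2 - 2 \left(56 - -18\right)} = - \frac{4634}{2 - 2 \left(56 + 18\right)} = - \frac{4634}{2 - 148} = - \frac{4634}{-146} = \left(-4634\right) \left(- \frac{1}{146}\right) = \frac{2317}{73}$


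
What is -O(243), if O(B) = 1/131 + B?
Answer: -31834/131 ≈ -243.01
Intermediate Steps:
O(B) = 1/131 + B
-O(243) = -(1/131 + 243) = -1*31834/131 = -31834/131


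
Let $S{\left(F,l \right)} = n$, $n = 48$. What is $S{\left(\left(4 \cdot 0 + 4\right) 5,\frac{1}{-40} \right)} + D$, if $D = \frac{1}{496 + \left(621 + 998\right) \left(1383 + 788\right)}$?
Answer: $\frac{168736561}{3515345} \approx 48.0$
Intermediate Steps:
$S{\left(F,l \right)} = 48$
$D = \frac{1}{3515345}$ ($D = \frac{1}{496 + 1619 \cdot 2171} = \frac{1}{496 + 3514849} = \frac{1}{3515345} \approx 2.8447 \cdot 10^{-7}$)
$S{\left(\left(4 \cdot 0 + 4\right) 5,\frac{1}{-40} \right)} + D = 48 + \frac{1}{3515345} = \frac{168736561}{3515345}$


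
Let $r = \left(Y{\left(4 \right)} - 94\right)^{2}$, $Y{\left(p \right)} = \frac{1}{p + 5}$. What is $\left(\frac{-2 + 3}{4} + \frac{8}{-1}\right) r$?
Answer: $- \frac{22134775}{324} \approx -68317.0$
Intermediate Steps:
$Y{\left(p \right)} = \frac{1}{5 + p}$
$r = \frac{714025}{81}$ ($r = \left(\frac{1}{5 + 4} - 94\right)^{2} = \left(\frac{1}{9} - 94\right)^{2} = \left(- \frac{845}{9}\right)^{2} = \frac{714025}{81} \approx 8815.1$)
$\left(\frac{-2 + 3}{4} + \frac{8}{-1}\right) r = \left(\frac{-2 + 3}{4} + \frac{8}{-1}\right) \frac{714025}{81} = \left(1 \cdot \frac{1}{4} + 8 \left(-1\right)\right) \frac{714025}{81} = \left(\frac{1}{4} - 8\right) \frac{714025}{81} = \left(- \frac{31}{4}\right) \frac{714025}{81} = - \frac{22134775}{324}$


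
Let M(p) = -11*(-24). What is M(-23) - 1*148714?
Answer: -148450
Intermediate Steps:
M(p) = 264
M(-23) - 1*148714 = 264 - 1*148714 = 264 - 148714 = -148450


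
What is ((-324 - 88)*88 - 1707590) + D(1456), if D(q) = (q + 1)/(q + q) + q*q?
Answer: 1095175537/2912 ≈ 3.7609e+5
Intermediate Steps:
D(q) = q² + (1 + q)/(2*q) (D(q) = (1 + q)/((2*q)) + q² = (1 + q)*(1/(2*q)) + q² = (1 + q)/(2*q) + q² = q² + (1 + q)/(2*q))
((-324 - 88)*88 - 1707590) + D(1456) = ((-324 - 88)*88 - 1707590) + (½)*(1 + 1456 + 2*1456³)/1456 = (-412*88 - 1707590) + (½)*(1/1456)*(1 + 1456 + 2*3086626816) = (-36256 - 1707590) + (½)*(1/1456)*(1 + 1456 + 6173253632) = -1743846 + (½)*(1/1456)*6173255089 = -1743846 + 6173255089/2912 = 1095175537/2912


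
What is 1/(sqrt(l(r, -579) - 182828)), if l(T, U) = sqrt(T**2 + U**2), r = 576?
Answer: -I/sqrt(182828 - 3*sqrt(74113)) ≈ -0.002344*I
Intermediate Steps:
1/(sqrt(l(r, -579) - 182828)) = 1/(sqrt(sqrt(576**2 + (-579)**2) - 182828)) = 1/(sqrt(sqrt(331776 + 335241) - 182828)) = 1/(sqrt(sqrt(667017) - 182828)) = 1/(sqrt(3*sqrt(74113) - 182828)) = 1/(sqrt(-182828 + 3*sqrt(74113))) = 1/sqrt(-182828 + 3*sqrt(74113))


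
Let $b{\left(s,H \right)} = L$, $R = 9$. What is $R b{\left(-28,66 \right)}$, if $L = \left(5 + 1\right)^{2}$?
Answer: $324$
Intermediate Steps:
$L = 36$ ($L = 6^{2} = 36$)
$b{\left(s,H \right)} = 36$
$R b{\left(-28,66 \right)} = 9 \cdot 36 = 324$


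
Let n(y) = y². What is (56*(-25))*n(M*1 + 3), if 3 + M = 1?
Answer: -1400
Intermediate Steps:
M = -2 (M = -3 + 1 = -2)
(56*(-25))*n(M*1 + 3) = (56*(-25))*(-2*1 + 3)² = -1400*(-2 + 3)² = -1400*1² = -1400*1 = -1400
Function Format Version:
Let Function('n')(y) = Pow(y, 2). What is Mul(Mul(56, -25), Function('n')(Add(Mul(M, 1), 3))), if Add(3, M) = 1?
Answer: -1400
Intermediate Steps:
M = -2 (M = Add(-3, 1) = -2)
Mul(Mul(56, -25), Function('n')(Add(Mul(M, 1), 3))) = Mul(Mul(56, -25), Pow(Add(Mul(-2, 1), 3), 2)) = Mul(-1400, Pow(Add(-2, 3), 2)) = Mul(-1400, Pow(1, 2)) = Mul(-1400, 1) = -1400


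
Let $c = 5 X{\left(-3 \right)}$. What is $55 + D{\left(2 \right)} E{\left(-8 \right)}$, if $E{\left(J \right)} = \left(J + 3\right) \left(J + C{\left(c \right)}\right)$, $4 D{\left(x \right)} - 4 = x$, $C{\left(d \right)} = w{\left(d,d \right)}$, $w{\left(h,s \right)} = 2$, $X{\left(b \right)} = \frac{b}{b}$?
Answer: $100$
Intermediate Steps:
$X{\left(b \right)} = 1$
$c = 5$ ($c = 5 \cdot 1 = 5$)
$C{\left(d \right)} = 2$
$D{\left(x \right)} = 1 + \frac{x}{4}$
$E{\left(J \right)} = \left(2 + J\right) \left(3 + J\right)$ ($E{\left(J \right)} = \left(J + 3\right) \left(J + 2\right) = \left(3 + J\right) \left(2 + J\right) = \left(2 + J\right) \left(3 + J\right)$)
$55 + D{\left(2 \right)} E{\left(-8 \right)} = 55 + \left(1 + \frac{1}{4} \cdot 2\right) \left(6 + \left(-8\right)^{2} + 5 \left(-8\right)\right) = 55 + \left(1 + \frac{1}{2}\right) \left(6 + 64 - 40\right) = 55 + \frac{3}{2} \cdot 30 = 55 + 45 = 100$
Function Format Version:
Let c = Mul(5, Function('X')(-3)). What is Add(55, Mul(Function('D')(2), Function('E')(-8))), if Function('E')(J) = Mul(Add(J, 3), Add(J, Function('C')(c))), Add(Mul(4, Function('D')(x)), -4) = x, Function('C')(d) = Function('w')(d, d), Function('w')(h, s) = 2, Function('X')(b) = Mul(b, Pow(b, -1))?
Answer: 100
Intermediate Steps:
Function('X')(b) = 1
c = 5 (c = Mul(5, 1) = 5)
Function('C')(d) = 2
Function('D')(x) = Add(1, Mul(Rational(1, 4), x))
Function('E')(J) = Mul(Add(2, J), Add(3, J)) (Function('E')(J) = Mul(Add(J, 3), Add(J, 2)) = Mul(Add(3, J), Add(2, J)) = Mul(Add(2, J), Add(3, J)))
Add(55, Mul(Function('D')(2), Function('E')(-8))) = Add(55, Mul(Add(1, Mul(Rational(1, 4), 2)), Add(6, Pow(-8, 2), Mul(5, -8)))) = Add(55, Mul(Add(1, Rational(1, 2)), Add(6, 64, -40))) = Add(55, Mul(Rational(3, 2), 30)) = Add(55, 45) = 100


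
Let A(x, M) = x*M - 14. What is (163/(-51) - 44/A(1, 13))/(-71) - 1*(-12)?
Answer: 41371/3621 ≈ 11.425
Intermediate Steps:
A(x, M) = -14 + M*x (A(x, M) = M*x - 14 = -14 + M*x)
(163/(-51) - 44/A(1, 13))/(-71) - 1*(-12) = (163/(-51) - 44/(-14 + 13*1))/(-71) - 1*(-12) = (163*(-1/51) - 44/(-14 + 13))*(-1/71) + 12 = (-163/51 - 44/(-1))*(-1/71) + 12 = (-163/51 - 44*(-1))*(-1/71) + 12 = (-163/51 + 44)*(-1/71) + 12 = (2081/51)*(-1/71) + 12 = -2081/3621 + 12 = 41371/3621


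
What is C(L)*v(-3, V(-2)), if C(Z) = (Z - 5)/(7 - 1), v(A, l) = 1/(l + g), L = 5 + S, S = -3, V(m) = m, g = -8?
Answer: 1/20 ≈ 0.050000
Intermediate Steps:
L = 2 (L = 5 - 3 = 2)
v(A, l) = 1/(-8 + l) (v(A, l) = 1/(l - 8) = 1/(-8 + l))
C(Z) = -⅚ + Z/6 (C(Z) = (-5 + Z)/6 = (-5 + Z)*(⅙) = -⅚ + Z/6)
C(L)*v(-3, V(-2)) = (-⅚ + (⅙)*2)/(-8 - 2) = (-⅚ + ⅓)/(-10) = -½*(-⅒) = 1/20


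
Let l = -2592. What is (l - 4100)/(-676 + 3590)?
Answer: -3346/1457 ≈ -2.2965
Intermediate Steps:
(l - 4100)/(-676 + 3590) = (-2592 - 4100)/(-676 + 3590) = -6692/2914 = -6692*1/2914 = -3346/1457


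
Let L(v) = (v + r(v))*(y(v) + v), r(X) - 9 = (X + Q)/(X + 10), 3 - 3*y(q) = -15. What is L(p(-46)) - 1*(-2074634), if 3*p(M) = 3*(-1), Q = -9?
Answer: 18672016/9 ≈ 2.0747e+6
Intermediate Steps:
y(q) = 6 (y(q) = 1 - ⅓*(-15) = 1 + 5 = 6)
p(M) = -1 (p(M) = (3*(-1))/3 = (⅓)*(-3) = -1)
r(X) = 9 + (-9 + X)/(10 + X) (r(X) = 9 + (X - 9)/(X + 10) = 9 + (-9 + X)/(10 + X))
L(v) = (6 + v)*(v + (81 + 10*v)/(10 + v)) (L(v) = (v + (81 + 10*v)/(10 + v))*(6 + v) = (6 + v)*(v + (81 + 10*v)/(10 + v)))
L(p(-46)) - 1*(-2074634) = (486 + (-1)³ + 26*(-1)² + 201*(-1))/(10 - 1) - 1*(-2074634) = (486 - 1 + 26*1 - 201)/9 + 2074634 = (486 - 1 + 26 - 201)/9 + 2074634 = (⅑)*310 + 2074634 = 310/9 + 2074634 = 18672016/9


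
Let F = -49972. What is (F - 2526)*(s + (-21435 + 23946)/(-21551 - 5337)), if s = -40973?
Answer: 28918117359215/13444 ≈ 2.1510e+9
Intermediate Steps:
(F - 2526)*(s + (-21435 + 23946)/(-21551 - 5337)) = (-49972 - 2526)*(-40973 + (-21435 + 23946)/(-21551 - 5337)) = -52498*(-40973 + 2511/(-26888)) = -52498*(-40973 + 2511*(-1/26888)) = -52498*(-40973 - 2511/26888) = -52498*(-1101684535/26888) = 28918117359215/13444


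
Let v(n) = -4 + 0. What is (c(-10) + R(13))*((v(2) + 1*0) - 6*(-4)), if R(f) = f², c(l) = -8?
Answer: 3220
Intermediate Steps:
v(n) = -4
(c(-10) + R(13))*((v(2) + 1*0) - 6*(-4)) = (-8 + 13²)*((-4 + 1*0) - 6*(-4)) = (-8 + 169)*((-4 + 0) + 24) = 161*(-4 + 24) = 161*20 = 3220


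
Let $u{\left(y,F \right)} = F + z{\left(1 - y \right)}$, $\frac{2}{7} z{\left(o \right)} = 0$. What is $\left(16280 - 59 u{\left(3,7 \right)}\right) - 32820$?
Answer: $-16953$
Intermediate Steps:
$z{\left(o \right)} = 0$ ($z{\left(o \right)} = \frac{7}{2} \cdot 0 = 0$)
$u{\left(y,F \right)} = F$ ($u{\left(y,F \right)} = F + 0 = F$)
$\left(16280 - 59 u{\left(3,7 \right)}\right) - 32820 = \left(16280 - 413\right) - 32820 = 15867 - 32820 = -16953$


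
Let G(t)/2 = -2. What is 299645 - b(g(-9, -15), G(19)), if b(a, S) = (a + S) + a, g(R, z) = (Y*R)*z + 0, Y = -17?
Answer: 304239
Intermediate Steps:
G(t) = -4 (G(t) = 2*(-2) = -4)
g(R, z) = -17*R*z (g(R, z) = (-17*R)*z + 0 = -17*R*z + 0 = -17*R*z)
b(a, S) = S + 2*a (b(a, S) = (S + a) + a = S + 2*a)
299645 - b(g(-9, -15), G(19)) = 299645 - (-4 + 2*(-17*(-9)*(-15))) = 299645 - (-4 + 2*(-2295)) = 299645 - (-4 - 4590) = 299645 - 1*(-4594) = 299645 + 4594 = 304239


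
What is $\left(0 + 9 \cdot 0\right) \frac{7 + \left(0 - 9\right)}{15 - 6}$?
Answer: $0$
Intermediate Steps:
$\left(0 + 9 \cdot 0\right) \frac{7 + \left(0 - 9\right)}{15 - 6} = \left(0 + 0\right) \frac{7 + \left(0 - 9\right)}{9} = 0 \left(7 - 9\right) \frac{1}{9} = 0 \left(\left(-2\right) \frac{1}{9}\right) = 0 \left(- \frac{2}{9}\right) = 0$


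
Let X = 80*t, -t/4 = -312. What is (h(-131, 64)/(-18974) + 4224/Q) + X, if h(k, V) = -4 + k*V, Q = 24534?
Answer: 3873051353234/38792343 ≈ 99841.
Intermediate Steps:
t = 1248 (t = -4*(-312) = 1248)
h(k, V) = -4 + V*k
X = 99840 (X = 80*1248 = 99840)
(h(-131, 64)/(-18974) + 4224/Q) + X = ((-4 + 64*(-131))/(-18974) + 4224/24534) + 99840 = ((-4 - 8384)*(-1/18974) + 4224*(1/24534)) + 99840 = (-8388*(-1/18974) + 704/4089) + 99840 = (4194/9487 + 704/4089) + 99840 = 23828114/38792343 + 99840 = 3873051353234/38792343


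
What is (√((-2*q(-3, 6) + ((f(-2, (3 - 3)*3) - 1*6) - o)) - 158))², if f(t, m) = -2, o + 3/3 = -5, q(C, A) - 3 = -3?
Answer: -160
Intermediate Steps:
q(C, A) = 0 (q(C, A) = 3 - 3 = 0)
o = -6 (o = -1 - 5 = -6)
(√((-2*q(-3, 6) + ((f(-2, (3 - 3)*3) - 1*6) - o)) - 158))² = (√((-2*0 + ((-2 - 1*6) - 1*(-6))) - 158))² = (√((0 + ((-2 - 6) + 6)) - 158))² = (√((0 + (-8 + 6)) - 158))² = (√((0 - 2) - 158))² = (√(-2 - 158))² = (√(-160))² = (4*I*√10)² = -160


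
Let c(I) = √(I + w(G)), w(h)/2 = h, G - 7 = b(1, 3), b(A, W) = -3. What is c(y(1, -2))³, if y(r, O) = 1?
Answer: 27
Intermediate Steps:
G = 4 (G = 7 - 3 = 4)
w(h) = 2*h
c(I) = √(8 + I) (c(I) = √(I + 2*4) = √(I + 8) = √(8 + I))
c(y(1, -2))³ = (√(8 + 1))³ = (√9)³ = 3³ = 27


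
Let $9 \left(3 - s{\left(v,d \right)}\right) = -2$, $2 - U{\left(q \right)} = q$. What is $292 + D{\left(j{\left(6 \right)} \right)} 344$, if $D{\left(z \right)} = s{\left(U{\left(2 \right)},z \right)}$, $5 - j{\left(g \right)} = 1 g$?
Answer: $\frac{12604}{9} \approx 1400.4$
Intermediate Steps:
$U{\left(q \right)} = 2 - q$
$j{\left(g \right)} = 5 - g$ ($j{\left(g \right)} = 5 - 1 g = 5 - g$)
$s{\left(v,d \right)} = \frac{29}{9}$ ($s{\left(v,d \right)} = 3 - - \frac{2}{9} = 3 + \frac{2}{9} = \frac{29}{9}$)
$D{\left(z \right)} = \frac{29}{9}$
$292 + D{\left(j{\left(6 \right)} \right)} 344 = 292 + \frac{29}{9} \cdot 344 = 292 + \frac{9976}{9} = \frac{12604}{9}$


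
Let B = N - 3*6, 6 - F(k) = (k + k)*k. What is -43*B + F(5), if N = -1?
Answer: 773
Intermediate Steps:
F(k) = 6 - 2*k**2 (F(k) = 6 - (k + k)*k = 6 - 2*k*k = 6 - 2*k**2)
B = -19 (B = -1 - 3*6 = -1 - 18 = -19)
-43*B + F(5) = -43*(-19) + (6 - 2*5**2) = 817 + (6 - 2*25) = 817 + (6 - 50) = 817 - 44 = 773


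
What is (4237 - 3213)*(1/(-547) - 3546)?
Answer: -1986214912/547 ≈ -3.6311e+6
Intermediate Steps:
(4237 - 3213)*(1/(-547) - 3546) = 1024*(-1/547 - 3546) = 1024*(-1939663/547) = -1986214912/547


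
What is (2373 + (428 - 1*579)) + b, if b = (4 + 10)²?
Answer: 2418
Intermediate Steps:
b = 196 (b = 14² = 196)
(2373 + (428 - 1*579)) + b = (2373 + (428 - 1*579)) + 196 = (2373 + (428 - 579)) + 196 = (2373 - 151) + 196 = 2222 + 196 = 2418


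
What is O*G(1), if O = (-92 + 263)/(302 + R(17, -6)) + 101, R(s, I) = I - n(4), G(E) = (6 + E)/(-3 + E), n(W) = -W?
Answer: -71099/200 ≈ -355.50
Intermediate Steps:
G(E) = (6 + E)/(-3 + E)
R(s, I) = 4 + I (R(s, I) = I - (-1)*4 = I - 1*(-4) = I + 4 = 4 + I)
O = 10157/100 (O = (-92 + 263)/(302 + (4 - 6)) + 101 = 171/(302 - 2) + 101 = 171/300 + 101 = 171*(1/300) + 101 = 57/100 + 101 = 10157/100 ≈ 101.57)
O*G(1) = 10157*((6 + 1)/(-3 + 1))/100 = 10157*(7/(-2))/100 = 10157*(-½*7)/100 = (10157/100)*(-7/2) = -71099/200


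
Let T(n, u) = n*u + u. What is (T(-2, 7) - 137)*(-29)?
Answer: 4176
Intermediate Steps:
T(n, u) = u + n*u
(T(-2, 7) - 137)*(-29) = (7*(1 - 2) - 137)*(-29) = (7*(-1) - 137)*(-29) = (-7 - 137)*(-29) = -144*(-29) = 4176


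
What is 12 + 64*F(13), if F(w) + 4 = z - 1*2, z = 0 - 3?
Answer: -564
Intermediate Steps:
z = -3
F(w) = -9 (F(w) = -4 + (-3 - 1*2) = -4 + (-3 - 2) = -4 - 5 = -9)
12 + 64*F(13) = 12 + 64*(-9) = 12 - 576 = -564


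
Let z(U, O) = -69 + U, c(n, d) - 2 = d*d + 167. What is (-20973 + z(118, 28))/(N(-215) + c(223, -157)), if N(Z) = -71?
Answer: -20924/24747 ≈ -0.84552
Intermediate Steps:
c(n, d) = 169 + d**2 (c(n, d) = 2 + (d*d + 167) = 2 + (d**2 + 167) = 2 + (167 + d**2) = 169 + d**2)
(-20973 + z(118, 28))/(N(-215) + c(223, -157)) = (-20973 + (-69 + 118))/(-71 + (169 + (-157)**2)) = (-20973 + 49)/(-71 + (169 + 24649)) = -20924/(-71 + 24818) = -20924/24747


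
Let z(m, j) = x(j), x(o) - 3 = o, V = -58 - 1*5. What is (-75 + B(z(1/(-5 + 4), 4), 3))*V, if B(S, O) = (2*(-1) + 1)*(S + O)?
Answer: 5355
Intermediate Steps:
V = -63 (V = -58 - 5 = -63)
x(o) = 3 + o
z(m, j) = 3 + j
B(S, O) = -O - S (B(S, O) = (-2 + 1)*(O + S) = -(O + S) = -O - S)
(-75 + B(z(1/(-5 + 4), 4), 3))*V = (-75 + (-1*3 - (3 + 4)))*(-63) = (-75 + (-3 - 1*7))*(-63) = (-75 + (-3 - 7))*(-63) = (-75 - 10)*(-63) = -85*(-63) = 5355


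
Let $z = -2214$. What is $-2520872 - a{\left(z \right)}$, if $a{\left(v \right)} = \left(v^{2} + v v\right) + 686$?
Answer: $-12325150$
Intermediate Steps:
$a{\left(v \right)} = 686 + 2 v^{2}$ ($a{\left(v \right)} = \left(v^{2} + v^{2}\right) + 686 = 2 v^{2} + 686 = 686 + 2 v^{2}$)
$-2520872 - a{\left(z \right)} = -2520872 - \left(686 + 2 \left(-2214\right)^{2}\right) = -2520872 - \left(686 + 2 \cdot 4901796\right) = -2520872 - \left(686 + 9803592\right) = -2520872 - 9804278 = -12325150$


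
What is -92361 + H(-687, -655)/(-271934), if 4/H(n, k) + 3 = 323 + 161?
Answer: -6040421129849/65400127 ≈ -92361.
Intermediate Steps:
H(n, k) = 4/481 (H(n, k) = 4/(-3 + (323 + 161)) = 4/(-3 + 484) = 4/481)
-92361 + H(-687, -655)/(-271934) = -92361 + (4/481)/(-271934) = -92361 + (4/481)*(-1/271934) = -92361 - 2/65400127 = -6040421129849/65400127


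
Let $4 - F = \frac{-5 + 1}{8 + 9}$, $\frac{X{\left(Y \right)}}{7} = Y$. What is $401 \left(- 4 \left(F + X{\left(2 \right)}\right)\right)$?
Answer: $- \frac{497240}{17} \approx -29249.0$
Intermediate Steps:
$X{\left(Y \right)} = 7 Y$
$F = \frac{72}{17}$ ($F = 4 - \frac{-5 + 1}{8 + 9} = 4 - - \frac{4}{17} = 4 + \frac{4}{17} = \frac{72}{17} \approx 4.2353$)
$401 \left(- 4 \left(F + X{\left(2 \right)}\right)\right) = 401 \left(- 4 \left(\frac{72}{17} + 7 \cdot 2\right)\right) = 401 \left(- 4 \left(\frac{72}{17} + 14\right)\right) = 401 \left(\left(-4\right) \frac{310}{17}\right) = 401 \left(- \frac{1240}{17}\right) = - \frac{497240}{17}$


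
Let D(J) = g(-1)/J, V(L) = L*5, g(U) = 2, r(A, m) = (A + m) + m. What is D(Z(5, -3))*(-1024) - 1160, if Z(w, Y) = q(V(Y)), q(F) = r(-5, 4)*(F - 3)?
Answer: -30296/27 ≈ -1122.1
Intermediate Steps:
r(A, m) = A + 2*m
V(L) = 5*L
q(F) = -9 + 3*F (q(F) = (-5 + 2*4)*(F - 3) = (-5 + 8)*(-3 + F) = 3*(-3 + F) = -9 + 3*F)
Z(w, Y) = -9 + 15*Y (Z(w, Y) = -9 + 3*(5*Y) = -9 + 15*Y)
D(J) = 2/J
D(Z(5, -3))*(-1024) - 1160 = (2/(-9 + 15*(-3)))*(-1024) - 1160 = (2/(-9 - 45))*(-1024) - 1160 = (2/(-54))*(-1024) - 1160 = (2*(-1/54))*(-1024) - 1160 = -1/27*(-1024) - 1160 = 1024/27 - 1160 = -30296/27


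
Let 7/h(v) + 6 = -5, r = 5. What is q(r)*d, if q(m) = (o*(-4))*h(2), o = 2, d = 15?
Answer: 840/11 ≈ 76.364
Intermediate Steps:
h(v) = -7/11 (h(v) = 7/(-6 - 5) = 7/(-11) = 7*(-1/11) = -7/11)
q(m) = 56/11 (q(m) = (2*(-4))*(-7/11) = -8*(-7/11) = 56/11)
q(r)*d = (56/11)*15 = 840/11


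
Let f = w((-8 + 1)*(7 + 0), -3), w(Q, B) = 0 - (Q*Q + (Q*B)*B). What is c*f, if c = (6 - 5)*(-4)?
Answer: 7840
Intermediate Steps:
c = -4 (c = 1*(-4) = -4)
w(Q, B) = -Q² - Q*B² (w(Q, B) = 0 - (Q² + (B*Q)*B) = 0 - (Q² + Q*B²) = 0 + (-Q² - Q*B²) = -Q² - Q*B²)
f = -1960 (f = -(-8 + 1)*(7 + 0)*((-8 + 1)*(7 + 0) + (-3)²) = -(-7*7)*(-7*7 + 9) = -1*(-49)*(-49 + 9) = -1*(-49)*(-40) = -1960)
c*f = -4*(-1960) = 7840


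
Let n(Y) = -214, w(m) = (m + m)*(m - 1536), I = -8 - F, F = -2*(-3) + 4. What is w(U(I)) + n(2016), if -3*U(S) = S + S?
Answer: -36790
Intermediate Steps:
F = 10 (F = 6 + 4 = 10)
I = -18 (I = -8 - 1*10 = -8 - 10 = -18)
U(S) = -2*S/3 (U(S) = -(S + S)/3 = -2*S/3)
w(m) = 2*m*(-1536 + m) (w(m) = (2*m)*(-1536 + m) = 2*m*(-1536 + m))
w(U(I)) + n(2016) = 2*(-2/3*(-18))*(-1536 - 2/3*(-18)) - 214 = 2*12*(-1536 + 12) - 214 = 2*12*(-1524) - 214 = -36576 - 214 = -36790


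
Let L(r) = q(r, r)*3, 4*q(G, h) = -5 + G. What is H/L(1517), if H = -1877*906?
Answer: -283427/189 ≈ -1499.6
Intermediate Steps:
q(G, h) = -5/4 + G/4 (q(G, h) = (-5 + G)/4 = -5/4 + G/4)
L(r) = -15/4 + 3*r/4 (L(r) = (-5/4 + r/4)*3 = -15/4 + 3*r/4)
H = -1700562
H/L(1517) = -1700562/(-15/4 + (¾)*1517) = -1700562/(-15/4 + 4551/4) = -1700562/1134 = -1700562*1/1134 = -283427/189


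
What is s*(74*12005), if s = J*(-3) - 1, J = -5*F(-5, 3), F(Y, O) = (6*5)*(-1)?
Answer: -400654870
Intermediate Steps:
F(Y, O) = -30 (F(Y, O) = 30*(-1) = -30)
J = 150 (J = -5*(-30) = 150)
s = -451 (s = 150*(-3) - 1 = -450 - 1 = -451)
s*(74*12005) = -33374*12005 = -451*888370 = -400654870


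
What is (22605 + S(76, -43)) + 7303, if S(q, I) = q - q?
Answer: 29908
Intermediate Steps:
S(q, I) = 0
(22605 + S(76, -43)) + 7303 = (22605 + 0) + 7303 = 22605 + 7303 = 29908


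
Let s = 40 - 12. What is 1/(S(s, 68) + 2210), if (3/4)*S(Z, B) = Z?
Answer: 3/6742 ≈ 0.00044497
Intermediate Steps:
s = 28
S(Z, B) = 4*Z/3
1/(S(s, 68) + 2210) = 1/((4/3)*28 + 2210) = 1/(112/3 + 2210) = 1/(6742/3) = 3/6742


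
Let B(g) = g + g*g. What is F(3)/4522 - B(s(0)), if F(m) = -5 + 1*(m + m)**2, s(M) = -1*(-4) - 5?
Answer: 31/4522 ≈ 0.0068554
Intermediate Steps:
s(M) = -1 (s(M) = 4 - 5 = -1)
B(g) = g + g**2
F(m) = -5 + 4*m**2 (F(m) = -5 + 1*(2*m)**2 = -5 + 1*(4*m**2) = -5 + 4*m**2)
F(3)/4522 - B(s(0)) = (-5 + 4*3**2)/4522 - (-1)*(1 - 1) = (-5 + 4*9)*(1/4522) - (-1)*0 = (-5 + 36)*(1/4522) - 1*0 = 31*(1/4522) + 0 = 31/4522 + 0 = 31/4522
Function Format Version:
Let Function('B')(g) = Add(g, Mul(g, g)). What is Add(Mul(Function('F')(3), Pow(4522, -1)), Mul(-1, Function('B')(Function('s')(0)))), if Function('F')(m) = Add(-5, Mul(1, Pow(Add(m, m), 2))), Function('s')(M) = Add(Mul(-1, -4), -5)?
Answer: Rational(31, 4522) ≈ 0.0068554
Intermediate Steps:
Function('s')(M) = -1 (Function('s')(M) = Add(4, -5) = -1)
Function('B')(g) = Add(g, Pow(g, 2))
Function('F')(m) = Add(-5, Mul(4, Pow(m, 2))) (Function('F')(m) = Add(-5, Mul(1, Pow(Mul(2, m), 2))) = Add(-5, Mul(1, Mul(4, Pow(m, 2)))) = Add(-5, Mul(4, Pow(m, 2))))
Add(Mul(Function('F')(3), Pow(4522, -1)), Mul(-1, Function('B')(Function('s')(0)))) = Add(Mul(Add(-5, Mul(4, Pow(3, 2))), Pow(4522, -1)), Mul(-1, Mul(-1, Add(1, -1)))) = Add(Mul(Add(-5, Mul(4, 9)), Rational(1, 4522)), Mul(-1, Mul(-1, 0))) = Add(Mul(Add(-5, 36), Rational(1, 4522)), Mul(-1, 0)) = Add(Mul(31, Rational(1, 4522)), 0) = Add(Rational(31, 4522), 0) = Rational(31, 4522)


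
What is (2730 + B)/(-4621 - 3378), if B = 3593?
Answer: -6323/7999 ≈ -0.79047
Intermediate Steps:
(2730 + B)/(-4621 - 3378) = (2730 + 3593)/(-4621 - 3378) = 6323/(-7999) = 6323*(-1/7999) = -6323/7999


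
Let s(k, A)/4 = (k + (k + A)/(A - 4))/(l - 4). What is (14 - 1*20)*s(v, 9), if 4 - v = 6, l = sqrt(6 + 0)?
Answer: -144/25 - 36*sqrt(6)/25 ≈ -9.2873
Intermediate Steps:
l = sqrt(6) ≈ 2.4495
v = -2 (v = 4 - 1*6 = 4 - 6 = -2)
s(k, A) = 4*(k + (A + k)/(-4 + A))/(-4 + sqrt(6)) (s(k, A) = 4*((k + (k + A)/(A - 4))/(sqrt(6) - 4)) = 4*((k + (A + k)/(-4 + A))/(-4 + sqrt(6))) = 4*(k + (A + k)/(-4 + A))/(-4 + sqrt(6)))
(14 - 1*20)*s(v, 9) = (14 - 1*20)*(4*(-1*9 + 3*(-2) - 1*9*(-2))/(-16 + 4*9 + 4*sqrt(6) - 1*9*sqrt(6))) = (14 - 20)*(4*(-9 - 6 + 18)/(-16 + 36 + 4*sqrt(6) - 9*sqrt(6))) = -24*3/(20 - 5*sqrt(6)) = -72/(20 - 5*sqrt(6))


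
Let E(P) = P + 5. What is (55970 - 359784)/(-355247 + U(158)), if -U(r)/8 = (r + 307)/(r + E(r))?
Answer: 32508098/38012669 ≈ 0.85519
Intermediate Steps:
E(P) = 5 + P
U(r) = -8*(307 + r)/(5 + 2*r) (U(r) = -8*(r + 307)/(r + (5 + r)) = -8*(307 + r)/(5 + 2*r))
(55970 - 359784)/(-355247 + U(158)) = (55970 - 359784)/(-355247 + 8*(-307 - 1*158)/(5 + 2*158)) = -303814/(-355247 + 8*(-307 - 158)/(5 + 316)) = -303814/(-355247 + 8*(-465)/321) = -303814/(-355247 + 8*(1/321)*(-465)) = -303814/(-355247 - 1240/107) = -303814/(-38012669/107) = -303814*(-107/38012669) = 32508098/38012669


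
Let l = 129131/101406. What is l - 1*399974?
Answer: -40559634313/101406 ≈ -3.9997e+5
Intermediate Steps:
l = 129131/101406 (l = 129131*(1/101406) = 129131/101406 ≈ 1.2734)
l - 1*399974 = 129131/101406 - 1*399974 = 129131/101406 - 399974 = -40559634313/101406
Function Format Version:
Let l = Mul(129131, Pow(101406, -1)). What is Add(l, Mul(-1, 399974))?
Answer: Rational(-40559634313, 101406) ≈ -3.9997e+5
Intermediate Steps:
l = Rational(129131, 101406) (l = Mul(129131, Rational(1, 101406)) = Rational(129131, 101406) ≈ 1.2734)
Add(l, Mul(-1, 399974)) = Add(Rational(129131, 101406), Mul(-1, 399974)) = Add(Rational(129131, 101406), -399974) = Rational(-40559634313, 101406)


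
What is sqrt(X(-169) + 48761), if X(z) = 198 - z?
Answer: 2*sqrt(12282) ≈ 221.65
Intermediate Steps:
sqrt(X(-169) + 48761) = sqrt((198 - 1*(-169)) + 48761) = sqrt((198 + 169) + 48761) = sqrt(367 + 48761) = sqrt(49128) = 2*sqrt(12282)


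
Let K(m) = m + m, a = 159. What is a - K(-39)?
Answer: 237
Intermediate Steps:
K(m) = 2*m
a - K(-39) = 159 - 2*(-39) = 159 - 1*(-78) = 159 + 78 = 237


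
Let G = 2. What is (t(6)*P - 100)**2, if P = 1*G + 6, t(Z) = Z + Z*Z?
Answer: 55696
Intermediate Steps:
t(Z) = Z + Z**2
P = 8 (P = 1*2 + 6 = 2 + 6 = 8)
(t(6)*P - 100)**2 = ((6*(1 + 6))*8 - 100)**2 = ((6*7)*8 - 100)**2 = (42*8 - 100)**2 = (336 - 100)**2 = 236**2 = 55696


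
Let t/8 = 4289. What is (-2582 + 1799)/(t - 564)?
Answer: -783/33748 ≈ -0.023201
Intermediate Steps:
t = 34312 (t = 8*4289 = 34312)
(-2582 + 1799)/(t - 564) = (-2582 + 1799)/(34312 - 564) = -783/33748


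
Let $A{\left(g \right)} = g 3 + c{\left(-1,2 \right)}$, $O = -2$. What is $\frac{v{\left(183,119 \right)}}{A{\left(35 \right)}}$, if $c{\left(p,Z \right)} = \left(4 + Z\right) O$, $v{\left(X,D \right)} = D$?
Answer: $\frac{119}{93} \approx 1.2796$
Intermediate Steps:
$c{\left(p,Z \right)} = -8 - 2 Z$ ($c{\left(p,Z \right)} = \left(4 + Z\right) \left(-2\right) = -8 - 2 Z$)
$A{\left(g \right)} = -12 + 3 g$ ($A{\left(g \right)} = g 3 - 12 = 3 g - 12 = -12 + 3 g$)
$\frac{v{\left(183,119 \right)}}{A{\left(35 \right)}} = \frac{119}{-12 + 3 \cdot 35} = \frac{119}{-12 + 105} = \frac{119}{93}$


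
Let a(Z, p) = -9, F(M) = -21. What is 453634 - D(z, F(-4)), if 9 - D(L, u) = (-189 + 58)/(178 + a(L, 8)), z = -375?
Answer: 76662494/169 ≈ 4.5362e+5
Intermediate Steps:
D(L, u) = 1652/169 (D(L, u) = 9 - (-189 + 58)/(178 - 9) = 9 - (-131)/169 = 9 - 1*(-131/169) = 9 + 131/169 = 1652/169)
453634 - D(z, F(-4)) = 453634 - 1*1652/169 = 453634 - 1652/169 = 76662494/169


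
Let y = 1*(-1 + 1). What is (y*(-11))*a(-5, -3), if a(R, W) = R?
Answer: 0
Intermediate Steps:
y = 0 (y = 1*0 = 0)
(y*(-11))*a(-5, -3) = (0*(-11))*(-5) = 0*(-5) = 0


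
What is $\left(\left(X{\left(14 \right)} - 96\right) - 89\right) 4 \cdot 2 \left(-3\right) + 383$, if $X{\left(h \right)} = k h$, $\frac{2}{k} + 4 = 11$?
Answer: $4727$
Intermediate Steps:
$k = \frac{2}{7}$ ($k = \frac{2}{-4 + 11} = \frac{2}{7} \approx 0.28571$)
$X{\left(h \right)} = \frac{2 h}{7}$
$\left(\left(X{\left(14 \right)} - 96\right) - 89\right) 4 \cdot 2 \left(-3\right) + 383 = \left(\left(\frac{2}{7} \cdot 14 - 96\right) - 89\right) 4 \cdot 2 \left(-3\right) + 383 = \left(\left(4 - 96\right) - 89\right) 8 \left(-3\right) + 383 = \left(-92 - 89\right) \left(-24\right) + 383 = \left(-181\right) \left(-24\right) + 383 = 4344 + 383 = 4727$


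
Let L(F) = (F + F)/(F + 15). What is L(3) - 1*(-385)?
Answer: 1156/3 ≈ 385.33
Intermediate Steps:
L(F) = 2*F/(15 + F) (L(F) = (2*F)/(15 + F) = 2*F/(15 + F))
L(3) - 1*(-385) = 2*3/(15 + 3) - 1*(-385) = 2*3/18 + 385 = 2*3*(1/18) + 385 = ⅓ + 385 = 1156/3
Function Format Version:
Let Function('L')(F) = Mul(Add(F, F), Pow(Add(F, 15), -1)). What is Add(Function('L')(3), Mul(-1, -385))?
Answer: Rational(1156, 3) ≈ 385.33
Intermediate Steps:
Function('L')(F) = Mul(2, F, Pow(Add(15, F), -1)) (Function('L')(F) = Mul(Mul(2, F), Pow(Add(15, F), -1)) = Mul(2, F, Pow(Add(15, F), -1)))
Add(Function('L')(3), Mul(-1, -385)) = Add(Mul(2, 3, Pow(Add(15, 3), -1)), Mul(-1, -385)) = Add(Mul(2, 3, Pow(18, -1)), 385) = Add(Mul(2, 3, Rational(1, 18)), 385) = Add(Rational(1, 3), 385) = Rational(1156, 3)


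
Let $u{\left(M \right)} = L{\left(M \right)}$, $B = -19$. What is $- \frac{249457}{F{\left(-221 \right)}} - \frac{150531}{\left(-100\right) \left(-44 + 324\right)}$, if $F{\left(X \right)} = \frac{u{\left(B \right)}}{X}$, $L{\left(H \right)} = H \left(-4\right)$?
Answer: $\frac{385912839089}{532000} \approx 7.254 \cdot 10^{5}$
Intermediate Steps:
$L{\left(H \right)} = - 4 H$
$u{\left(M \right)} = - 4 M$
$F{\left(X \right)} = \frac{76}{X}$ ($F{\left(X \right)} = \frac{\left(-4\right) \left(-19\right)}{X} = \frac{76}{X}$)
$- \frac{249457}{F{\left(-221 \right)}} - \frac{150531}{\left(-100\right) \left(-44 + 324\right)} = - \frac{249457}{76 \frac{1}{-221}} - \frac{150531}{\left(-100\right) \left(-44 + 324\right)} = - \frac{249457}{76 \left(- \frac{1}{221}\right)} - \frac{150531}{\left(-100\right) 280} = - \frac{249457}{- \frac{76}{221}} - \frac{150531}{-28000} = \left(-249457\right) \left(- \frac{221}{76}\right) - - \frac{150531}{28000} = \frac{55129997}{76} + \frac{150531}{28000} = \frac{385912839089}{532000}$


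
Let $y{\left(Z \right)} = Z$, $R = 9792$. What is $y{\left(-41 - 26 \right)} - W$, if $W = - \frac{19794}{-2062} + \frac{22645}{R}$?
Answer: $- \frac{796660403}{10095552} \approx -78.912$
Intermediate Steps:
$W = \frac{120258419}{10095552}$ ($W = - \frac{19794}{-2062} + \frac{22645}{9792} = \left(-19794\right) \left(- \frac{1}{2062}\right) + 22645 \cdot \frac{1}{9792} = \frac{9897}{1031} + \frac{22645}{9792} = \frac{120258419}{10095552} \approx 11.912$)
$y{\left(-41 - 26 \right)} - W = \left(-41 - 26\right) - \frac{120258419}{10095552} = -67 - \frac{120258419}{10095552} = - \frac{796660403}{10095552}$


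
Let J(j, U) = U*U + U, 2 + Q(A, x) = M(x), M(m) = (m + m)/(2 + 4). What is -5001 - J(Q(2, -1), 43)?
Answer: -6893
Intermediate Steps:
M(m) = m/3 (M(m) = (2*m)/6 = (2*m)*(1/6) = m/3)
Q(A, x) = -2 + x/3
J(j, U) = U + U**2 (J(j, U) = U**2 + U = U + U**2)
-5001 - J(Q(2, -1), 43) = -5001 - 43*(1 + 43) = -5001 - 43*44 = -5001 - 1*1892 = -5001 - 1892 = -6893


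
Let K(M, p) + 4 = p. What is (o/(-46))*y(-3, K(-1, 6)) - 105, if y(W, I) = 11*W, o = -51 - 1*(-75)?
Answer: -2019/23 ≈ -87.783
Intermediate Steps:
K(M, p) = -4 + p
o = 24 (o = -51 + 75 = 24)
(o/(-46))*y(-3, K(-1, 6)) - 105 = (24/(-46))*(11*(-3)) - 105 = (24*(-1/46))*(-33) - 105 = -12/23*(-33) - 105 = 396/23 - 105 = -2019/23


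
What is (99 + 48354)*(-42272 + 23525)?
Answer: -908348391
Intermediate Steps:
(99 + 48354)*(-42272 + 23525) = 48453*(-18747) = -908348391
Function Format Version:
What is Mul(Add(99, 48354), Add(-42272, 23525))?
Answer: -908348391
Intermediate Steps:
Mul(Add(99, 48354), Add(-42272, 23525)) = Mul(48453, -18747) = -908348391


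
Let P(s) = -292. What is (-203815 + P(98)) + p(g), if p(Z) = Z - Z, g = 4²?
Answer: -204107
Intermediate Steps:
g = 16
p(Z) = 0
(-203815 + P(98)) + p(g) = (-203815 - 292) + 0 = -204107 + 0 = -204107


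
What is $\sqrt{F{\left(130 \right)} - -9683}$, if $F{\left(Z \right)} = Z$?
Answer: $\sqrt{9813} \approx 99.061$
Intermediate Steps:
$\sqrt{F{\left(130 \right)} - -9683} = \sqrt{130 - -9683} = \sqrt{130 + 9683} = \sqrt{9813}$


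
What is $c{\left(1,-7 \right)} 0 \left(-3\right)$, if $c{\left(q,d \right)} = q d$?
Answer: $0$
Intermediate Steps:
$c{\left(q,d \right)} = d q$
$c{\left(1,-7 \right)} 0 \left(-3\right) = \left(-7\right) 1 \cdot 0 \left(-3\right) = \left(-7\right) 0 = 0$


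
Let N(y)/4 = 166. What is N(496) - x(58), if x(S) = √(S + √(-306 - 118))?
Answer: 664 - √(58 + 2*I*√106) ≈ 656.27 - 1.3317*I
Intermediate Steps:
x(S) = √(S + 2*I*√106) (x(S) = √(S + √(-424)) = √(S + 2*I*√106))
N(y) = 664 (N(y) = 4*166 = 664)
N(496) - x(58) = 664 - √(58 + 2*I*√106)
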